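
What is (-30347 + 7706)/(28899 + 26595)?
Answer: -7547/18498 ≈ -0.40799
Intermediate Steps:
(-30347 + 7706)/(28899 + 26595) = -22641/55494 = -22641*1/55494 = -7547/18498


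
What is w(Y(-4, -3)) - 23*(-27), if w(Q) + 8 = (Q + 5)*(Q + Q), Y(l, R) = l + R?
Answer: 641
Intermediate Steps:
Y(l, R) = R + l
w(Q) = -8 + 2*Q*(5 + Q) (w(Q) = -8 + (Q + 5)*(Q + Q) = -8 + (5 + Q)*(2*Q) = -8 + 2*Q*(5 + Q))
w(Y(-4, -3)) - 23*(-27) = (-8 + 2*(-3 - 4)² + 10*(-3 - 4)) - 23*(-27) = (-8 + 2*(-7)² + 10*(-7)) + 621 = (-8 + 2*49 - 70) + 621 = (-8 + 98 - 70) + 621 = 20 + 621 = 641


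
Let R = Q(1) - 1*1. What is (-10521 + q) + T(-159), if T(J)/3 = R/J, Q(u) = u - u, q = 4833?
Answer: -301463/53 ≈ -5688.0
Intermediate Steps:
Q(u) = 0
R = -1 (R = 0 - 1*1 = 0 - 1 = -1)
T(J) = -3/J (T(J) = 3*(-1/J) = -3/J)
(-10521 + q) + T(-159) = (-10521 + 4833) - 3/(-159) = -5688 - 3*(-1/159) = -5688 + 1/53 = -301463/53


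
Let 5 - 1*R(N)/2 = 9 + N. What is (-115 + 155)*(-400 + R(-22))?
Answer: -14560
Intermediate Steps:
R(N) = -8 - 2*N (R(N) = 10 - 2*(9 + N) = 10 + (-18 - 2*N) = -8 - 2*N)
(-115 + 155)*(-400 + R(-22)) = (-115 + 155)*(-400 + (-8 - 2*(-22))) = 40*(-400 + (-8 + 44)) = 40*(-400 + 36) = 40*(-364) = -14560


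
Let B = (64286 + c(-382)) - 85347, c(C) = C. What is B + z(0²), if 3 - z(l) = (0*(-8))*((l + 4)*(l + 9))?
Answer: -21440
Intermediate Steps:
B = -21443 (B = (64286 - 382) - 85347 = 63904 - 85347 = -21443)
z(l) = 3 (z(l) = 3 - 0*(-8)*(l + 4)*(l + 9) = 3 - 0*(4 + l)*(9 + l) = 3 - 1*0 = 3 + 0 = 3)
B + z(0²) = -21443 + 3 = -21440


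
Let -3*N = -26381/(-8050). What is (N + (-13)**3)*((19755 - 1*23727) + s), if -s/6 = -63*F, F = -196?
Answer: 6005408194/35 ≈ 1.7158e+8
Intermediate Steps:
N = -1147/1050 (N = -(-26381)/(3*(-8050)) = -(-26381)*(-1)/(3*8050) = -1/3*1147/350 = -1147/1050 ≈ -1.0924)
s = -74088 (s = -(-378)*(-196) = -6*12348 = -74088)
(N + (-13)**3)*((19755 - 1*23727) + s) = (-1147/1050 + (-13)**3)*((19755 - 1*23727) - 74088) = (-1147/1050 - 2197)*((19755 - 23727) - 74088) = -2307997*(-3972 - 74088)/1050 = -2307997/1050*(-78060) = 6005408194/35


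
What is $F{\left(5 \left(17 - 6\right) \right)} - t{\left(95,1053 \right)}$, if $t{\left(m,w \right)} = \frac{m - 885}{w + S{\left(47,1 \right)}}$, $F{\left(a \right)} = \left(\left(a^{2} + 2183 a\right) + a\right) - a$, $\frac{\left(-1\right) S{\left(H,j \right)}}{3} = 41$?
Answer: $\frac{11447449}{93} \approx 1.2309 \cdot 10^{5}$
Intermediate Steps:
$S{\left(H,j \right)} = -123$ ($S{\left(H,j \right)} = \left(-3\right) 41 = -123$)
$F{\left(a \right)} = a^{2} + 2183 a$ ($F{\left(a \right)} = \left(a^{2} + 2184 a\right) - a = a^{2} + 2183 a$)
$t{\left(m,w \right)} = \frac{-885 + m}{-123 + w}$ ($t{\left(m,w \right)} = \frac{m - 885}{w - 123} = \frac{-885 + m}{-123 + w}$)
$F{\left(5 \left(17 - 6\right) \right)} - t{\left(95,1053 \right)} = 5 \left(17 - 6\right) \left(2183 + 5 \left(17 - 6\right)\right) - \frac{-885 + 95}{-123 + 1053} = 5 \cdot 11 \left(2183 + 5 \cdot 11\right) - \frac{1}{930} \left(-790\right) = 55 \left(2183 + 55\right) - \frac{1}{930} \left(-790\right) = 55 \cdot 2238 - - \frac{79}{93} = 123090 + \frac{79}{93} = \frac{11447449}{93}$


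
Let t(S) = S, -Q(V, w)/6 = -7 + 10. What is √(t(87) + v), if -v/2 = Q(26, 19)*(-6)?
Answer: I*√129 ≈ 11.358*I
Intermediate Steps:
Q(V, w) = -18 (Q(V, w) = -6*(-7 + 10) = -6*3 = -18)
v = -216 (v = -(-36)*(-6) = -2*108 = -216)
√(t(87) + v) = √(87 - 216) = √(-129) = I*√129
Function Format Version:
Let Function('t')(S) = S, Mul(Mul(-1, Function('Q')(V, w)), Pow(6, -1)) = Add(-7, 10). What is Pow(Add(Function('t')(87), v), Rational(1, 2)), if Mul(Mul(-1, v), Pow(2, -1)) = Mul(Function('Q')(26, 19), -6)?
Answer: Mul(I, Pow(129, Rational(1, 2))) ≈ Mul(11.358, I)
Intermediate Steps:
Function('Q')(V, w) = -18 (Function('Q')(V, w) = Mul(-6, Add(-7, 10)) = Mul(-6, 3) = -18)
v = -216 (v = Mul(-2, Mul(-18, -6)) = Mul(-2, 108) = -216)
Pow(Add(Function('t')(87), v), Rational(1, 2)) = Pow(Add(87, -216), Rational(1, 2)) = Pow(-129, Rational(1, 2)) = Mul(I, Pow(129, Rational(1, 2)))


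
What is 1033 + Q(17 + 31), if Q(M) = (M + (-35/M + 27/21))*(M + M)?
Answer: 39861/7 ≈ 5694.4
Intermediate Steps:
Q(M) = 2*M*(9/7 + M - 35/M) (Q(M) = (M + (-35/M + 27*(1/21)))*(2*M) = (M + (-35/M + 9/7))*(2*M) = (M + (9/7 - 35/M))*(2*M) = (9/7 + M - 35/M)*(2*M) = 2*M*(9/7 + M - 35/M))
1033 + Q(17 + 31) = 1033 + (-70 + 2*(17 + 31)² + 18*(17 + 31)/7) = 1033 + (-70 + 2*48² + (18/7)*48) = 1033 + (-70 + 2*2304 + 864/7) = 1033 + (-70 + 4608 + 864/7) = 1033 + 32630/7 = 39861/7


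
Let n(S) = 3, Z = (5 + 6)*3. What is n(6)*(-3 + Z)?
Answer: 90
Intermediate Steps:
Z = 33 (Z = 11*3 = 33)
n(6)*(-3 + Z) = 3*(-3 + 33) = 3*30 = 90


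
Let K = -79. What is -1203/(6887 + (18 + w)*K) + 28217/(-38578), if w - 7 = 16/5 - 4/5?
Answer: -449153237/455451868 ≈ -0.98617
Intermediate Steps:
w = 47/5 (w = 7 + (16/5 - 4/5) = 7 + 12/5 = 47/5 ≈ 9.4000)
-1203/(6887 + (18 + w)*K) + 28217/(-38578) = -1203/(6887 + (18 + 47/5)*(-79)) + 28217/(-38578) = -1203/(6887 + (137/5)*(-79)) + 28217*(-1/38578) = -1203/(6887 - 10823/5) - 28217/38578 = -1203/23612/5 - 28217/38578 = -1203*5/23612 - 28217/38578 = -6015/23612 - 28217/38578 = -449153237/455451868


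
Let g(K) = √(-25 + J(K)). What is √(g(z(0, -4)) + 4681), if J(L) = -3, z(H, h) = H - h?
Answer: √(4681 + 2*I*√7) ≈ 68.418 + 0.0387*I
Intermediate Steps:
g(K) = 2*I*√7 (g(K) = √(-25 - 3) = √(-28) = 2*I*√7)
√(g(z(0, -4)) + 4681) = √(2*I*√7 + 4681) = √(4681 + 2*I*√7)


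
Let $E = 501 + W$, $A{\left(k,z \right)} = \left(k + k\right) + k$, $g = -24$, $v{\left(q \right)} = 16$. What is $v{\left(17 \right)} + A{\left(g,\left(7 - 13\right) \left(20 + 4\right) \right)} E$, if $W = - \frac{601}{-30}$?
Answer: $- \frac{187492}{5} \approx -37498.0$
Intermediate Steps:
$A{\left(k,z \right)} = 3 k$ ($A{\left(k,z \right)} = 2 k + k = 3 k$)
$W = \frac{601}{30}$ ($W = \left(-601\right) \left(- \frac{1}{30}\right) = \frac{601}{30} \approx 20.033$)
$E = \frac{15631}{30}$ ($E = 501 + \frac{601}{30} = \frac{15631}{30} \approx 521.03$)
$v{\left(17 \right)} + A{\left(g,\left(7 - 13\right) \left(20 + 4\right) \right)} E = 16 + 3 \left(-24\right) \frac{15631}{30} = 16 - \frac{187572}{5} = - \frac{187492}{5}$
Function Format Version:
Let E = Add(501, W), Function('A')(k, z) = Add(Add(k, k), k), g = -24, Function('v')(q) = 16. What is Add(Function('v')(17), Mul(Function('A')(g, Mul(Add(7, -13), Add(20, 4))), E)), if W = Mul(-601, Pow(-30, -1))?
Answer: Rational(-187492, 5) ≈ -37498.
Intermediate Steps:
Function('A')(k, z) = Mul(3, k) (Function('A')(k, z) = Add(Mul(2, k), k) = Mul(3, k))
W = Rational(601, 30) (W = Mul(-601, Rational(-1, 30)) = Rational(601, 30) ≈ 20.033)
E = Rational(15631, 30) (E = Add(501, Rational(601, 30)) = Rational(15631, 30) ≈ 521.03)
Add(Function('v')(17), Mul(Function('A')(g, Mul(Add(7, -13), Add(20, 4))), E)) = Add(16, Mul(Mul(3, -24), Rational(15631, 30))) = Add(16, Mul(-72, Rational(15631, 30))) = Add(16, Rational(-187572, 5)) = Rational(-187492, 5)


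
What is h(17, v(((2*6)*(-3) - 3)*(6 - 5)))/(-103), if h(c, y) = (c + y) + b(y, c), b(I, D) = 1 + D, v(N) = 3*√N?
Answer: -35/103 - 3*I*√39/103 ≈ -0.33981 - 0.18189*I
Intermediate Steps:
h(c, y) = 1 + y + 2*c (h(c, y) = (c + y) + (1 + c) = 1 + y + 2*c)
h(17, v(((2*6)*(-3) - 3)*(6 - 5)))/(-103) = (1 + 3*√(((2*6)*(-3) - 3)*(6 - 5)) + 2*17)/(-103) = (1 + 3*√((12*(-3) - 3)*1) + 34)*(-1/103) = (1 + 3*√((-36 - 3)*1) + 34)*(-1/103) = (1 + 3*√(-39*1) + 34)*(-1/103) = (1 + 3*√(-39) + 34)*(-1/103) = (1 + 3*(I*√39) + 34)*(-1/103) = (1 + 3*I*√39 + 34)*(-1/103) = (35 + 3*I*√39)*(-1/103) = -35/103 - 3*I*√39/103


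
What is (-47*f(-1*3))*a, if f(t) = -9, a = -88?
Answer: -37224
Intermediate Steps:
(-47*f(-1*3))*a = -47*(-9)*(-88) = 423*(-88) = -37224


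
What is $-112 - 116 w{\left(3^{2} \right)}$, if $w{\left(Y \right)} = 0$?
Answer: $-112$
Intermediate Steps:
$-112 - 116 w{\left(3^{2} \right)} = -112 - 0 = -112 + 0 = -112$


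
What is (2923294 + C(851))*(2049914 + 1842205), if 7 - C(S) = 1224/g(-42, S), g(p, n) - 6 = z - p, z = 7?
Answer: 56888743737399/5 ≈ 1.1378e+13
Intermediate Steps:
g(p, n) = 13 - p (g(p, n) = 6 + (7 - p) = 13 - p)
C(S) = -839/55 (C(S) = 7 - 1224/(13 - 1*(-42)) = 7 - 1224/(13 + 42) = 7 - 1224/55 = -839/55)
(2923294 + C(851))*(2049914 + 1842205) = (2923294 - 839/55)*(2049914 + 1842205) = (160780331/55)*3892119 = 56888743737399/5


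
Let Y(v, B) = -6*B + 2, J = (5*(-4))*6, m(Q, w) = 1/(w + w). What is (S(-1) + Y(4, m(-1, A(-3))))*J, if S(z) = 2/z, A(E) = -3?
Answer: -120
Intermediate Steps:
m(Q, w) = 1/(2*w)
J = -120 (J = -20*6 = -120)
Y(v, B) = 2 - 6*B
(S(-1) + Y(4, m(-1, A(-3))))*J = (2/(-1) + (2 - 3/(-3)))*(-120) = (2*(-1) + (2 - 3*(-1)/3))*(-120) = (-2 + (2 - 6*(-1/6)))*(-120) = (-2 + (2 + 1))*(-120) = (-2 + 3)*(-120) = 1*(-120) = -120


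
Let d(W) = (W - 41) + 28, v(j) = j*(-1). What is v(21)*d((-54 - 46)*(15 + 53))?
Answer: 143073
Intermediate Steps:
v(j) = -j
d(W) = -13 + W (d(W) = (-41 + W) + 28 = -13 + W)
v(21)*d((-54 - 46)*(15 + 53)) = (-1*21)*(-13 + (-54 - 46)*(15 + 53)) = -21*(-13 - 100*68) = -21*(-13 - 6800) = -21*(-6813) = 143073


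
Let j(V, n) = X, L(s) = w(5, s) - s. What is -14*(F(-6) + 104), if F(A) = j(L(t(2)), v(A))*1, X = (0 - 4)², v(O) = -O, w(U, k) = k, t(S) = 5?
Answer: -1680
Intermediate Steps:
L(s) = 0 (L(s) = s - s = 0)
X = 16 (X = (-4)² = 16)
j(V, n) = 16
F(A) = 16 (F(A) = 16*1 = 16)
-14*(F(-6) + 104) = -14*(16 + 104) = -14*120 = -1680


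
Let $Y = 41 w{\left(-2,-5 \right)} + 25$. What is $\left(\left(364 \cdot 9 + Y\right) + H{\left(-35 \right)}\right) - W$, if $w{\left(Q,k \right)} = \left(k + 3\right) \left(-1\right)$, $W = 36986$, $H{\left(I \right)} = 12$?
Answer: $-33591$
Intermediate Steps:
$w{\left(Q,k \right)} = -3 - k$ ($w{\left(Q,k \right)} = \left(3 + k\right) \left(-1\right) = -3 - k$)
$Y = 107$ ($Y = 41 \left(-3 - -5\right) + 25 = 41 \left(-3 + 5\right) + 25 = 41 \cdot 2 + 25 = 82 + 25 = 107$)
$\left(\left(364 \cdot 9 + Y\right) + H{\left(-35 \right)}\right) - W = \left(\left(364 \cdot 9 + 107\right) + 12\right) - 36986 = \left(\left(3276 + 107\right) + 12\right) - 36986 = \left(3383 + 12\right) - 36986 = 3395 - 36986 = -33591$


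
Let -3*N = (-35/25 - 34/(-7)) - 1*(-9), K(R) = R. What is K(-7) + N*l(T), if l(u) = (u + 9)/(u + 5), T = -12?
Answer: -2151/245 ≈ -8.7796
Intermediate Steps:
l(u) = (9 + u)/(5 + u)
N = -436/105 (N = -((-35/25 - 34/(-7)) - 1*(-9))/3 = -((-35*1/25 - 34*(-⅐)) + 9)/3 = -((-7/5 + 34/7) + 9)/3 = -(121/35 + 9)/3 = -⅓*436/35 = -436/105 ≈ -4.1524)
K(-7) + N*l(T) = -7 - 436*(9 - 12)/(105*(5 - 12)) = -7 - 436*(-3)/(105*(-7)) = -7 - (-436)*(-3)/735 = -7 - 436/105*3/7 = -7 - 436/245 = -2151/245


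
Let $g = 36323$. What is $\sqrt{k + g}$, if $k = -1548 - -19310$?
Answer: $\sqrt{54085} \approx 232.56$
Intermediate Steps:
$k = 17762$ ($k = -1548 + 19310 = 17762$)
$\sqrt{k + g} = \sqrt{17762 + 36323} = \sqrt{54085}$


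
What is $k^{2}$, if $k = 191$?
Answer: $36481$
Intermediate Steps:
$k^{2} = 191^{2} = 36481$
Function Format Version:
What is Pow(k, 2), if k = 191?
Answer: 36481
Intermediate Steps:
Pow(k, 2) = Pow(191, 2) = 36481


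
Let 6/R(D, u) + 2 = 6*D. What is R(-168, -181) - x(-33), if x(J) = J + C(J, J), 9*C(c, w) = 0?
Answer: 16662/505 ≈ 32.994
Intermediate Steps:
C(c, w) = 0 (C(c, w) = (⅑)*0 = 0)
x(J) = J (x(J) = J + 0 = J)
R(D, u) = 6/(-2 + 6*D)
R(-168, -181) - x(-33) = 3/(-1 + 3*(-168)) - 1*(-33) = 3/(-1 - 504) + 33 = 3/(-505) + 33 = 3*(-1/505) + 33 = -3/505 + 33 = 16662/505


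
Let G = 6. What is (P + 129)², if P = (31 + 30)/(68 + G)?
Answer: 92294449/5476 ≈ 16854.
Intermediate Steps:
P = 61/74 (P = (31 + 30)/(68 + 6) = 61/74 ≈ 0.82432)
(P + 129)² = (61/74 + 129)² = (9607/74)² = 92294449/5476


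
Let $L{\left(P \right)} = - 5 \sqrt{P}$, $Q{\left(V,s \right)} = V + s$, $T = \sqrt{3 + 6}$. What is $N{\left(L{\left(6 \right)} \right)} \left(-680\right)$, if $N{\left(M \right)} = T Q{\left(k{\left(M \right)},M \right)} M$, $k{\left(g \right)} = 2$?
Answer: $-306000 + 20400 \sqrt{6} \approx -2.5603 \cdot 10^{5}$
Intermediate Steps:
$T = 3$ ($T = \sqrt{9} = 3$)
$N{\left(M \right)} = 3 M \left(2 + M\right)$ ($N{\left(M \right)} = 3 \left(2 + M\right) M = 3 M \left(2 + M\right)$)
$N{\left(L{\left(6 \right)} \right)} \left(-680\right) = 3 \left(- 5 \sqrt{6}\right) \left(2 - 5 \sqrt{6}\right) \left(-680\right) = - 15 \sqrt{6} \left(2 - 5 \sqrt{6}\right) \left(-680\right) = 10200 \sqrt{6} \left(2 - 5 \sqrt{6}\right)$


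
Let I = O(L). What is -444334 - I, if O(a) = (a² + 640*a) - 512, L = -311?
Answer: -341503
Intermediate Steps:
O(a) = -512 + a² + 640*a
I = -102831 (I = -512 + (-311)² + 640*(-311) = -512 + 96721 - 199040 = -102831)
-444334 - I = -444334 - 1*(-102831) = -444334 + 102831 = -341503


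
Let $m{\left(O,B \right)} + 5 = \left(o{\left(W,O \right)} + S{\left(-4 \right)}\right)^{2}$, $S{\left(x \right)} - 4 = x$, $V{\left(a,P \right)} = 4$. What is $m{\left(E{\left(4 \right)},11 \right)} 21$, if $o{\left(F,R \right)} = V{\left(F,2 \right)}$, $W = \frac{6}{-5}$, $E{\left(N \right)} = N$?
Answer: $231$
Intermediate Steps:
$W = - \frac{6}{5}$ ($W = 6 \left(- \frac{1}{5}\right) = - \frac{6}{5} \approx -1.2$)
$o{\left(F,R \right)} = 4$
$S{\left(x \right)} = 4 + x$
$m{\left(O,B \right)} = 11$ ($m{\left(O,B \right)} = -5 + \left(4 + \left(4 - 4\right)\right)^{2} = -5 + \left(4 + 0\right)^{2} = -5 + 4^{2} = -5 + 16 = 11$)
$m{\left(E{\left(4 \right)},11 \right)} 21 = 11 \cdot 21 = 231$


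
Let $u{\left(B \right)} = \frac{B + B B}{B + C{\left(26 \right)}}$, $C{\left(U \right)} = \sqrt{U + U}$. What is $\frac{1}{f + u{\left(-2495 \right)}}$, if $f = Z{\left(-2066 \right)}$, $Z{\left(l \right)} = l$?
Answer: $- \frac{3548250821}{16180057235686} + \frac{3111265 \sqrt{13}}{32360114471372} \approx -0.00021895$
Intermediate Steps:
$C{\left(U \right)} = \sqrt{2} \sqrt{U}$ ($C{\left(U \right)} = \sqrt{2 U} = \sqrt{2} \sqrt{U}$)
$f = -2066$
$u{\left(B \right)} = \frac{B + B^{2}}{B + 2 \sqrt{13}}$ ($u{\left(B \right)} = \frac{B + B B}{B + \sqrt{2} \sqrt{26}} = \frac{B + B^{2}}{B + 2 \sqrt{13}}$)
$\frac{1}{f + u{\left(-2495 \right)}} = \frac{1}{-2066 - \frac{2495 \left(1 - 2495\right)}{-2495 + 2 \sqrt{13}}} = \frac{1}{-2066 - 2495 \frac{1}{-2495 + 2 \sqrt{13}} \left(-2494\right)} = \frac{1}{-2066 + \frac{6222530}{-2495 + 2 \sqrt{13}}}$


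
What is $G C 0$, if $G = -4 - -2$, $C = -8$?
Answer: $0$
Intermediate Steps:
$G = -2$ ($G = -4 + 2 = -2$)
$G C 0 = \left(-2\right) \left(-8\right) 0 = 16 \cdot 0 = 0$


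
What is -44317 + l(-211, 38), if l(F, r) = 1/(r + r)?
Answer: -3368091/76 ≈ -44317.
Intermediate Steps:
l(F, r) = 1/(2*r)
-44317 + l(-211, 38) = -44317 + (1/2)/38 = -44317 + (1/2)*(1/38) = -44317 + 1/76 = -3368091/76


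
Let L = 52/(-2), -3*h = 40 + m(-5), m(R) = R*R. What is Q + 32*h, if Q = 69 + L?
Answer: -1951/3 ≈ -650.33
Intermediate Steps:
m(R) = R**2
h = -65/3 (h = -(40 + (-5)**2)/3 = -(40 + 25)/3 = -1/3*65 = -65/3 ≈ -21.667)
L = -26 (L = 52*(-1/2) = -26)
Q = 43 (Q = 69 - 26 = 43)
Q + 32*h = 43 + 32*(-65/3) = 43 - 2080/3 = -1951/3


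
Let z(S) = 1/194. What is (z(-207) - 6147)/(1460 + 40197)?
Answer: -1192517/8081458 ≈ -0.14756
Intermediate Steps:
z(S) = 1/194
(z(-207) - 6147)/(1460 + 40197) = (1/194 - 6147)/(1460 + 40197) = -1192517/194/41657 = -1192517/194*1/41657 = -1192517/8081458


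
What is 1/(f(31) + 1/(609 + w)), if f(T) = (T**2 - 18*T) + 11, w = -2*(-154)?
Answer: 917/379639 ≈ 0.0024155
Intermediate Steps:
w = 308
f(T) = 11 + T**2 - 18*T
1/(f(31) + 1/(609 + w)) = 1/((11 + 31**2 - 18*31) + 1/(609 + 308)) = 1/((11 + 961 - 558) + 1/917) = 1/(414 + 1/917) = 1/(379639/917) = 917/379639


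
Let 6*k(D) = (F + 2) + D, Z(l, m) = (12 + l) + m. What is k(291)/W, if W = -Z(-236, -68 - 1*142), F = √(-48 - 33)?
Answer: 293/2604 + 3*I/868 ≈ 0.11252 + 0.0034562*I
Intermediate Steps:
F = 9*I (F = √(-81) = 9*I ≈ 9.0*I)
Z(l, m) = 12 + l + m
k(D) = ⅓ + D/6 + 3*I/2 (k(D) = ((9*I + 2) + D)/6 = ((2 + 9*I) + D)/6 = (2 + D + 9*I)/6 = ⅓ + D/6 + 3*I/2)
W = 434 (W = -(12 - 236 + (-68 - 1*142)) = -(12 - 236 + (-68 - 142)) = -(12 - 236 - 210) = -1*(-434) = 434)
k(291)/W = (⅓ + (⅙)*291 + 3*I/2)/434 = (⅓ + 97/2 + 3*I/2)*(1/434) = (293/6 + 3*I/2)*(1/434) = 293/2604 + 3*I/868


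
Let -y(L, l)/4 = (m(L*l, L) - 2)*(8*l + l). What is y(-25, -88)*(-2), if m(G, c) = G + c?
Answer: -13768128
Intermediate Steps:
y(L, l) = -36*l*(-2 + L + L*l) (y(L, l) = -4*((L*l + L) - 2)*(8*l + l) = -4*((L + L*l) - 2)*9*l = -4*(-2 + L + L*l)*9*l = -36*l*(-2 + L + L*l))
y(-25, -88)*(-2) = (36*(-88)*(2 - 1*(-25) - 1*(-25)*(-88)))*(-2) = (36*(-88)*(2 + 25 - 2200))*(-2) = (36*(-88)*(-2173))*(-2) = 6884064*(-2) = -13768128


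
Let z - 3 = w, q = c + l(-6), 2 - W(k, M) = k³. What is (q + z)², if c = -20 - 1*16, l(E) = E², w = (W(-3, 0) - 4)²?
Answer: 394384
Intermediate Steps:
W(k, M) = 2 - k³
w = 625 (w = ((2 - 1*(-3)³) - 4)² = ((2 - 1*(-27)) - 4)² = ((2 + 27) - 4)² = (29 - 4)² = 25² = 625)
c = -36 (c = -20 - 16 = -36)
q = 0 (q = -36 + (-6)² = -36 + 36 = 0)
z = 628 (z = 3 + 625 = 628)
(q + z)² = (0 + 628)² = 628² = 394384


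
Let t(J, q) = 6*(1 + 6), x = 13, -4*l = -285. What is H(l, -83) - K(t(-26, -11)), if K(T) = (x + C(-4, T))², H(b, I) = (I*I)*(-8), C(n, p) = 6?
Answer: -55473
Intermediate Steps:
l = 285/4 (l = -¼*(-285) = 285/4 ≈ 71.250)
t(J, q) = 42 (t(J, q) = 6*7 = 42)
H(b, I) = -8*I² (H(b, I) = I²*(-8) = -8*I²)
K(T) = 361 (K(T) = (13 + 6)² = 19² = 361)
H(l, -83) - K(t(-26, -11)) = -8*(-83)² - 1*361 = -8*6889 - 361 = -55112 - 361 = -55473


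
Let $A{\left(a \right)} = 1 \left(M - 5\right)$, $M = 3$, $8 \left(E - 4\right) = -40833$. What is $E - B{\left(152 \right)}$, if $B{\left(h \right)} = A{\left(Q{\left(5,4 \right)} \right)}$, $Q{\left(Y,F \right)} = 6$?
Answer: $- \frac{40785}{8} \approx -5098.1$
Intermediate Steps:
$E = - \frac{40801}{8}$ ($E = 4 + \frac{1}{8} \left(-40833\right) = 4 - \frac{40833}{8} = - \frac{40801}{8} \approx -5100.1$)
$A{\left(a \right)} = -2$ ($A{\left(a \right)} = 1 \left(3 - 5\right) = 1 \left(-2\right) = -2$)
$B{\left(h \right)} = -2$
$E - B{\left(152 \right)} = - \frac{40801}{8} - -2 = - \frac{40801}{8} + 2 = - \frac{40785}{8}$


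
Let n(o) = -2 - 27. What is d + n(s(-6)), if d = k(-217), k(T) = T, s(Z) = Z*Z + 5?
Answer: -246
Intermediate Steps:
s(Z) = 5 + Z² (s(Z) = Z² + 5 = 5 + Z²)
d = -217
n(o) = -29
d + n(s(-6)) = -217 - 29 = -246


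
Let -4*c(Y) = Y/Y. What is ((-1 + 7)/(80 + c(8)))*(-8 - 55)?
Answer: -1512/319 ≈ -4.7398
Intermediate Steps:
c(Y) = -1/4 (c(Y) = -Y/(4*Y) = -1/4*1 = -1/4)
((-1 + 7)/(80 + c(8)))*(-8 - 55) = ((-1 + 7)/(80 - 1/4))*(-8 - 55) = (6/(319/4))*(-63) = (6*(4/319))*(-63) = (24/319)*(-63) = -1512/319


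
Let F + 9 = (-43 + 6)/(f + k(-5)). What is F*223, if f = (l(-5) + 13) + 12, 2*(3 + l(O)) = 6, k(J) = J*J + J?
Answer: -98566/45 ≈ -2190.4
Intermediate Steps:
k(J) = J + J² (k(J) = J² + J = J + J²)
l(O) = 0 (l(O) = -3 + (½)*6 = -3 + 3 = 0)
f = 25 (f = (0 + 13) + 12 = 13 + 12 = 25)
F = -442/45 (F = -9 + (-43 + 6)/(25 - 5*(1 - 5)) = -9 - 37/(25 - 5*(-4)) = -9 - 37/(25 + 20) = -9 - 37/45 = -442/45 ≈ -9.8222)
F*223 = -442/45*223 = -98566/45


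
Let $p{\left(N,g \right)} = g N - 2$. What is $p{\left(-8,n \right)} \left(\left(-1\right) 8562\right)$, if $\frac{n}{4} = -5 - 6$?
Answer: $-2996700$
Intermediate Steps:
$n = -44$ ($n = 4 \left(-5 - 6\right) = 4 \left(-11\right) = -44$)
$p{\left(N,g \right)} = -2 + N g$ ($p{\left(N,g \right)} = N g - 2 = -2 + N g$)
$p{\left(-8,n \right)} \left(\left(-1\right) 8562\right) = \left(-2 - -352\right) \left(\left(-1\right) 8562\right) = \left(-2 + 352\right) \left(-8562\right) = 350 \left(-8562\right) = -2996700$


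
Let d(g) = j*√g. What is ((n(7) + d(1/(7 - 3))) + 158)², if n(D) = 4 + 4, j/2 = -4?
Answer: 26244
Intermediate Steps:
j = -8 (j = 2*(-4) = -8)
d(g) = -8*√g
n(D) = 8
((n(7) + d(1/(7 - 3))) + 158)² = ((8 - 8/√(7 - 3)) + 158)² = ((8 - 8*√(1/4)) + 158)² = ((8 - 8*√(¼)) + 158)² = ((8 - 8*½) + 158)² = ((8 - 4) + 158)² = (4 + 158)² = 162² = 26244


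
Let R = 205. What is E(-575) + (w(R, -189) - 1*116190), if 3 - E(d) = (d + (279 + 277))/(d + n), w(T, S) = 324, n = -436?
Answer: -117137512/1011 ≈ -1.1586e+5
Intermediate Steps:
E(d) = 3 - (556 + d)/(-436 + d) (E(d) = 3 - (d + (279 + 277))/(d - 436) = 3 - (d + 556)/(-436 + d) = 3 - (556 + d)/(-436 + d))
E(-575) + (w(R, -189) - 1*116190) = 2*(-932 - 575)/(-436 - 575) + (324 - 1*116190) = 2*(-1507)/(-1011) + (324 - 116190) = 2*(-1/1011)*(-1507) - 115866 = 3014/1011 - 115866 = -117137512/1011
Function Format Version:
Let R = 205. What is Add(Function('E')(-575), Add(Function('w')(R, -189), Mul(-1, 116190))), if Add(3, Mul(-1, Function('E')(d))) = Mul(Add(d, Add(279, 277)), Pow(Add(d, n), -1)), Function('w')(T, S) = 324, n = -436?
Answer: Rational(-117137512, 1011) ≈ -1.1586e+5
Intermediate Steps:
Function('E')(d) = Add(3, Mul(-1, Pow(Add(-436, d), -1), Add(556, d))) (Function('E')(d) = Add(3, Mul(-1, Mul(Add(d, Add(279, 277)), Pow(Add(d, -436), -1)))) = Add(3, Mul(-1, Mul(Add(d, 556), Pow(Add(-436, d), -1)))) = Add(3, Mul(-1, Mul(Add(556, d), Pow(Add(-436, d), -1)))) = Add(3, Mul(-1, Mul(Pow(Add(-436, d), -1), Add(556, d)))) = Add(3, Mul(-1, Pow(Add(-436, d), -1), Add(556, d))))
Add(Function('E')(-575), Add(Function('w')(R, -189), Mul(-1, 116190))) = Add(Mul(2, Pow(Add(-436, -575), -1), Add(-932, -575)), Add(324, Mul(-1, 116190))) = Add(Mul(2, Pow(-1011, -1), -1507), Add(324, -116190)) = Add(Mul(2, Rational(-1, 1011), -1507), -115866) = Add(Rational(3014, 1011), -115866) = Rational(-117137512, 1011)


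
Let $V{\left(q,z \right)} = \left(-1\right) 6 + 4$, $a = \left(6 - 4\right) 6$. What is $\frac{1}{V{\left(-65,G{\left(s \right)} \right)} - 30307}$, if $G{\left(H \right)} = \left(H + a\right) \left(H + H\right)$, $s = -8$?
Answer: $- \frac{1}{30309} \approx -3.2993 \cdot 10^{-5}$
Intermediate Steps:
$a = 12$ ($a = 2 \cdot 6 = 12$)
$G{\left(H \right)} = 2 H \left(12 + H\right)$ ($G{\left(H \right)} = \left(H + 12\right) \left(H + H\right) = \left(12 + H\right) 2 H = 2 H \left(12 + H\right)$)
$V{\left(q,z \right)} = -2$ ($V{\left(q,z \right)} = -6 + 4 = -2$)
$\frac{1}{V{\left(-65,G{\left(s \right)} \right)} - 30307} = \frac{1}{-2 - 30307} = \frac{1}{-30309} = - \frac{1}{30309}$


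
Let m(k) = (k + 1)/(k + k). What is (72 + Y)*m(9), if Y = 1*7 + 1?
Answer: 400/9 ≈ 44.444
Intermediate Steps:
Y = 8 (Y = 7 + 1 = 8)
m(k) = (1 + k)/(2*k) (m(k) = (1 + k)/((2*k)) = (1 + k)*(1/(2*k)) = (1 + k)/(2*k))
(72 + Y)*m(9) = (72 + 8)*((½)*(1 + 9)/9) = 80*((½)*(⅑)*10) = 80*(5/9) = 400/9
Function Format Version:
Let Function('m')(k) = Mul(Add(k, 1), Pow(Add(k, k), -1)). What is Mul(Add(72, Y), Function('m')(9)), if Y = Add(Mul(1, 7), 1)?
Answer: Rational(400, 9) ≈ 44.444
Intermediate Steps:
Y = 8 (Y = Add(7, 1) = 8)
Function('m')(k) = Mul(Rational(1, 2), Pow(k, -1), Add(1, k)) (Function('m')(k) = Mul(Add(1, k), Pow(Mul(2, k), -1)) = Mul(Add(1, k), Mul(Rational(1, 2), Pow(k, -1))) = Mul(Rational(1, 2), Pow(k, -1), Add(1, k)))
Mul(Add(72, Y), Function('m')(9)) = Mul(Add(72, 8), Mul(Rational(1, 2), Pow(9, -1), Add(1, 9))) = Mul(80, Mul(Rational(1, 2), Rational(1, 9), 10)) = Mul(80, Rational(5, 9)) = Rational(400, 9)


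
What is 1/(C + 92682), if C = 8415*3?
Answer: 1/117927 ≈ 8.4798e-6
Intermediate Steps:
C = 25245
1/(C + 92682) = 1/(25245 + 92682) = 1/117927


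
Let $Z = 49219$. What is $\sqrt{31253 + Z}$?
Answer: $2 \sqrt{20118} \approx 283.68$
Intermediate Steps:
$\sqrt{31253 + Z} = \sqrt{31253 + 49219} = \sqrt{80472} = 2 \sqrt{20118}$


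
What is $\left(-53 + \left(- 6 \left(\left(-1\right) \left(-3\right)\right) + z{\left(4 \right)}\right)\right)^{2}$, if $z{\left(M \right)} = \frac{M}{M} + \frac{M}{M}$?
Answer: $4761$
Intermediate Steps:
$z{\left(M \right)} = 2$ ($z{\left(M \right)} = 1 + 1 = 2$)
$\left(-53 + \left(- 6 \left(\left(-1\right) \left(-3\right)\right) + z{\left(4 \right)}\right)\right)^{2} = \left(-53 + \left(- 6 \left(\left(-1\right) \left(-3\right)\right) + 2\right)\right)^{2} = \left(-53 + \left(\left(-6\right) 3 + 2\right)\right)^{2} = \left(-53 + \left(-18 + 2\right)\right)^{2} = \left(-53 - 16\right)^{2} = \left(-69\right)^{2} = 4761$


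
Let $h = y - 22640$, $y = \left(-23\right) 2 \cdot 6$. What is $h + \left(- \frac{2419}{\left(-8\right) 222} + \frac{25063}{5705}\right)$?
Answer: $- \frac{232128432997}{10132080} \approx -22910.0$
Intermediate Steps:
$y = -276$ ($y = \left(-46\right) 6 = -276$)
$h = -22916$ ($h = -276 - 22640 = -22916$)
$h + \left(- \frac{2419}{\left(-8\right) 222} + \frac{25063}{5705}\right) = -22916 + \left(- \frac{2419}{\left(-8\right) 222} + \frac{25063}{5705}\right) = -22916 + \left(- \frac{2419}{-1776} + 25063 \cdot \frac{1}{5705}\right) = -22916 + \left(\left(-2419\right) \left(- \frac{1}{1776}\right) + \frac{25063}{5705}\right) = -22916 + \left(\frac{2419}{1776} + \frac{25063}{5705}\right) = -22916 + \frac{58312283}{10132080} = - \frac{232128432997}{10132080}$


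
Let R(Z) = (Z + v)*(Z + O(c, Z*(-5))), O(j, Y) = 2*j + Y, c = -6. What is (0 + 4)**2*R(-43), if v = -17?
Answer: -153600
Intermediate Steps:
O(j, Y) = Y + 2*j
R(Z) = (-17 + Z)*(-12 - 4*Z) (R(Z) = (Z - 17)*(Z + (Z*(-5) + 2*(-6))) = (-17 + Z)*(Z + (-5*Z - 12)) = (-17 + Z)*(Z + (-12 - 5*Z)) = (-17 + Z)*(-12 - 4*Z))
(0 + 4)**2*R(-43) = (0 + 4)**2*(204 - 4*(-43)**2 + 56*(-43)) = 4**2*(204 - 4*1849 - 2408) = 16*(204 - 7396 - 2408) = 16*(-9600) = -153600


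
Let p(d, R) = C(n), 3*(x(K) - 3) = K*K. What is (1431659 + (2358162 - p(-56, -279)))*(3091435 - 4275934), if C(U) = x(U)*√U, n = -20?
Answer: -4489039184679 + 322973394*I*√5 ≈ -4.489e+12 + 7.2219e+8*I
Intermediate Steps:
x(K) = 3 + K²/3 (x(K) = 3 + (K*K)/3 = 3 + K²/3)
C(U) = √U*(3 + U²/3) (C(U) = (3 + U²/3)*√U = √U*(3 + U²/3))
p(d, R) = 818*I*√5/3 (p(d, R) = √(-20)*(9 + (-20)²)/3 = (2*I*√5)*(9 + 400)/3 = (⅓)*(2*I*√5)*409 = 818*I*√5/3)
(1431659 + (2358162 - p(-56, -279)))*(3091435 - 4275934) = (1431659 + (2358162 - 818*I*√5/3))*(3091435 - 4275934) = (1431659 + (2358162 - 818*I*√5/3))*(-1184499) = (3789821 - 818*I*√5/3)*(-1184499) = -4489039184679 + 322973394*I*√5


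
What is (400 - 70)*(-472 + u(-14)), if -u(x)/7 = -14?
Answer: -123420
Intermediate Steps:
u(x) = 98 (u(x) = -7*(-14) = 98)
(400 - 70)*(-472 + u(-14)) = (400 - 70)*(-472 + 98) = 330*(-374) = -123420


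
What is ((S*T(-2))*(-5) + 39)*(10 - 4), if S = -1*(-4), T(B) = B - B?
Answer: 234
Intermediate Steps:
T(B) = 0
S = 4
((S*T(-2))*(-5) + 39)*(10 - 4) = ((4*0)*(-5) + 39)*(10 - 4) = (0*(-5) + 39)*6 = (0 + 39)*6 = 39*6 = 234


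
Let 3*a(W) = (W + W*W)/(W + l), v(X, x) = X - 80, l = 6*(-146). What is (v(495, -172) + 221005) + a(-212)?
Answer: 180667537/816 ≈ 2.2141e+5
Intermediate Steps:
l = -876
v(X, x) = -80 + X
a(W) = (W + W**2)/(3*(-876 + W)) (a(W) = ((W + W*W)/(W - 876))/3 = ((W + W**2)/(-876 + W))/3 = (W + W**2)/(3*(-876 + W)))
(v(495, -172) + 221005) + a(-212) = ((-80 + 495) + 221005) + (1/3)*(-212)*(1 - 212)/(-876 - 212) = (415 + 221005) + (1/3)*(-212)*(-211)/(-1088) = 221420 + (1/3)*(-212)*(-1/1088)*(-211) = 221420 - 11183/816 = 180667537/816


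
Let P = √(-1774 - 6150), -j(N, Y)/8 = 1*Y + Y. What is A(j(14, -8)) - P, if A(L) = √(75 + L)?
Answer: √203 - 2*I*√1981 ≈ 14.248 - 89.017*I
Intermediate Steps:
j(N, Y) = -16*Y (j(N, Y) = -8*(1*Y + Y) = -8*(Y + Y) = -16*Y)
P = 2*I*√1981 (P = √(-7924) = 2*I*√1981 ≈ 89.017*I)
A(j(14, -8)) - P = √(75 - 16*(-8)) - 2*I*√1981 = √(75 + 128) - 2*I*√1981 = √203 - 2*I*√1981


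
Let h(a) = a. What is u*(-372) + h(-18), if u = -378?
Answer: 140598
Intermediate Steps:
u*(-372) + h(-18) = -378*(-372) - 18 = 140616 - 18 = 140598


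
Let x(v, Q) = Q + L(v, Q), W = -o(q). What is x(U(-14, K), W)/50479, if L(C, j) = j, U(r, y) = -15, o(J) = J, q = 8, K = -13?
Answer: -16/50479 ≈ -0.00031696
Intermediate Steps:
W = -8 (W = -1*8 = -8)
x(v, Q) = 2*Q (x(v, Q) = Q + Q = 2*Q)
x(U(-14, K), W)/50479 = (2*(-8))/50479 = -16*1/50479 = -16/50479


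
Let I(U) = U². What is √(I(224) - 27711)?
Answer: √22465 ≈ 149.88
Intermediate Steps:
√(I(224) - 27711) = √(224² - 27711) = √(50176 - 27711) = √22465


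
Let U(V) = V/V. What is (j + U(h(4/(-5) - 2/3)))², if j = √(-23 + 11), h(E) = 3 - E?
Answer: -11 + 4*I*√3 ≈ -11.0 + 6.9282*I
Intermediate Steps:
j = 2*I*√3 (j = √(-12) = 2*I*√3 ≈ 3.4641*I)
U(V) = 1
(j + U(h(4/(-5) - 2/3)))² = (2*I*√3 + 1)² = (1 + 2*I*√3)²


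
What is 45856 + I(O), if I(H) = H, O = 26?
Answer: 45882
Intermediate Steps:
45856 + I(O) = 45856 + 26 = 45882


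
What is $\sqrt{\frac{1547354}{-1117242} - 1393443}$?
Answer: $\frac{2 i \sqrt{12078740610442205}}{186207} \approx 1180.4 i$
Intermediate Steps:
$\sqrt{\frac{1547354}{-1117242} - 1393443} = \sqrt{1547354 \left(- \frac{1}{1117242}\right) - 1393443} = \sqrt{- \frac{773677}{558621} - 1393443} = \sqrt{- \frac{778407295780}{558621}} = \frac{2 i \sqrt{12078740610442205}}{186207}$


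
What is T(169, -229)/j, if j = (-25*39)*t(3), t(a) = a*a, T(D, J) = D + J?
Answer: 4/585 ≈ 0.0068376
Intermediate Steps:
t(a) = a**2
j = -8775 (j = -25*39*3**2 = -975*9 = -8775)
T(169, -229)/j = (169 - 229)/(-8775) = -60*(-1/8775) = 4/585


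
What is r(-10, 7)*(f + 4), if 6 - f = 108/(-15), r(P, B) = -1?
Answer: -86/5 ≈ -17.200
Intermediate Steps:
f = 66/5 (f = 6 - 108/(-15) = 6 - 108*(-1)/15 = 6 - 1*(-36/5) = 6 + 36/5 = 66/5 ≈ 13.200)
r(-10, 7)*(f + 4) = -(66/5 + 4) = -1*86/5 = -86/5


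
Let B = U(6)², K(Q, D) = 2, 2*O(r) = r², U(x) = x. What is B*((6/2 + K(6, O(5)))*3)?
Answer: 540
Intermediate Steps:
O(r) = r²/2
B = 36 (B = 6² = 36)
B*((6/2 + K(6, O(5)))*3) = 36*((6/2 + 2)*3) = 36*((6*(½) + 2)*3) = 36*((3 + 2)*3) = 36*(5*3) = 36*15 = 540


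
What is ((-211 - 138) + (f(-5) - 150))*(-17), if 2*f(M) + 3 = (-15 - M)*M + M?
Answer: 8126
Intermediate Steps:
f(M) = -3/2 + M/2 + M*(-15 - M)/2 (f(M) = -3/2 + ((-15 - M)*M + M)/2 = -3/2 + (M*(-15 - M) + M)/2 = -3/2 + (M + M*(-15 - M))/2 = -3/2 + (M/2 + M*(-15 - M)/2) = -3/2 + M/2 + M*(-15 - M)/2)
((-211 - 138) + (f(-5) - 150))*(-17) = ((-211 - 138) + ((-3/2 - 7*(-5) - 1/2*(-5)**2) - 150))*(-17) = (-349 + ((-3/2 + 35 - 1/2*25) - 150))*(-17) = (-349 + ((-3/2 + 35 - 25/2) - 150))*(-17) = (-349 + (21 - 150))*(-17) = (-349 - 129)*(-17) = -478*(-17) = 8126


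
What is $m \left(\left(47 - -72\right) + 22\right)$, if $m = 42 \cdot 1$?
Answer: $5922$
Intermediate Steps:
$m = 42$
$m \left(\left(47 - -72\right) + 22\right) = 42 \left(\left(47 - -72\right) + 22\right) = 42 \left(\left(47 + 72\right) + 22\right) = 42 \left(119 + 22\right) = 42 \cdot 141 = 5922$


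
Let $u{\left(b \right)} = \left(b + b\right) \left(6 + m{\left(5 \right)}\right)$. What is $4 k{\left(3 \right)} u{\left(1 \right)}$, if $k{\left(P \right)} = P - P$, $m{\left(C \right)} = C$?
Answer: $0$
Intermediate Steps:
$k{\left(P \right)} = 0$
$u{\left(b \right)} = 22 b$ ($u{\left(b \right)} = \left(b + b\right) \left(6 + 5\right) = 2 b 11 = 22 b$)
$4 k{\left(3 \right)} u{\left(1 \right)} = 4 \cdot 0 \cdot 22 \cdot 1 = 0 \cdot 22 = 0$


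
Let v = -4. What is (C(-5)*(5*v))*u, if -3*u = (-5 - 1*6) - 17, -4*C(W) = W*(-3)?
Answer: 700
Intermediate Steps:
C(W) = 3*W/4 (C(W) = -W*(-3)/4 = -(-3)*W/4 = 3*W/4)
u = 28/3 (u = -((-5 - 1*6) - 17)/3 = -((-5 - 6) - 17)/3 = -(-11 - 17)/3 = -1/3*(-28) = 28/3 ≈ 9.3333)
(C(-5)*(5*v))*u = (((3/4)*(-5))*(5*(-4)))*(28/3) = -15/4*(-20)*(28/3) = 75*(28/3) = 700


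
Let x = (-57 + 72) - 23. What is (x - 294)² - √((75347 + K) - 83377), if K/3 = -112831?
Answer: 91204 - I*√346523 ≈ 91204.0 - 588.66*I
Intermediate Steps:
x = -8 (x = 15 - 23 = -8)
K = -338493 (K = 3*(-112831) = -338493)
(x - 294)² - √((75347 + K) - 83377) = (-8 - 294)² - √((75347 - 338493) - 83377) = (-302)² - √(-263146 - 83377) = 91204 - √(-346523) = 91204 - I*√346523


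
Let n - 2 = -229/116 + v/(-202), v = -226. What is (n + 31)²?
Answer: 141832832449/137264656 ≈ 1033.3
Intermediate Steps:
n = 13411/11716 (n = 2 + (-229/116 - 226/(-202)) = 2 + (-229*1/116 - 226*(-1/202)) = 2 + (-229/116 + 113/101) = 2 - 10021/11716 = 13411/11716 ≈ 1.1447)
(n + 31)² = (13411/11716 + 31)² = (376607/11716)² = 141832832449/137264656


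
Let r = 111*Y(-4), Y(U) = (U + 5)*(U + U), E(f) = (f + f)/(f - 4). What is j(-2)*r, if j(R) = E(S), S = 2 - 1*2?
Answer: 0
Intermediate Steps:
S = 0 (S = 2 - 2 = 0)
E(f) = 2*f/(-4 + f) (E(f) = (2*f)/(-4 + f) = 2*f/(-4 + f))
j(R) = 0 (j(R) = 2*0/(-4 + 0) = 2*0/(-4) = 2*0*(-1/4) = 0)
Y(U) = 2*U*(5 + U) (Y(U) = (5 + U)*(2*U) = 2*U*(5 + U))
r = -888 (r = 111*(2*(-4)*(5 - 4)) = 111*(2*(-4)*1) = 111*(-8) = -888)
j(-2)*r = 0*(-888) = 0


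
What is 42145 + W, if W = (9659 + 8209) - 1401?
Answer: 58612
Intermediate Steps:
W = 16467 (W = 17868 - 1401 = 16467)
42145 + W = 42145 + 16467 = 58612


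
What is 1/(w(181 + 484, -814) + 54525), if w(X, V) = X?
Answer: 1/55190 ≈ 1.8119e-5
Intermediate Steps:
1/(w(181 + 484, -814) + 54525) = 1/((181 + 484) + 54525) = 1/(665 + 54525) = 1/55190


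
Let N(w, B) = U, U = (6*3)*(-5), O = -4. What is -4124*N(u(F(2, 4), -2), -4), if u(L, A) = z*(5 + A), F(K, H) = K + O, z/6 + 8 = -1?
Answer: 371160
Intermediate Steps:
z = -54 (z = -48 + 6*(-1) = -48 - 6 = -54)
F(K, H) = -4 + K (F(K, H) = K - 4 = -4 + K)
u(L, A) = -270 - 54*A (u(L, A) = -54*(5 + A) = -270 - 54*A)
U = -90 (U = 18*(-5) = -90)
N(w, B) = -90
-4124*N(u(F(2, 4), -2), -4) = -4124*(-90) = 371160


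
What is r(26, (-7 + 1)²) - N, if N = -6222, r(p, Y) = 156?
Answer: 6378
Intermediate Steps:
r(26, (-7 + 1)²) - N = 156 - 1*(-6222) = 156 + 6222 = 6378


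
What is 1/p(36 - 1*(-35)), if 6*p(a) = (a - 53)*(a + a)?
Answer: 1/426 ≈ 0.0023474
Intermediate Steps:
p(a) = a*(-53 + a)/3 (p(a) = ((a - 53)*(a + a))/6 = ((-53 + a)*(2*a))/6 = (2*a*(-53 + a))/6 = a*(-53 + a)/3)
1/p(36 - 1*(-35)) = 1/((36 - 1*(-35))*(-53 + (36 - 1*(-35)))/3) = 1/((36 + 35)*(-53 + (36 + 35))/3) = 1/((⅓)*71*(-53 + 71)) = 1/((⅓)*71*18) = 1/426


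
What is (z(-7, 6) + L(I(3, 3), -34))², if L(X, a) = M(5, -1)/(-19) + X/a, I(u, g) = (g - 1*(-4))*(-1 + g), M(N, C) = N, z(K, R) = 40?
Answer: 161340804/104329 ≈ 1546.5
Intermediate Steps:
I(u, g) = (-1 + g)*(4 + g) (I(u, g) = (g + 4)*(-1 + g) = (4 + g)*(-1 + g) = (-1 + g)*(4 + g))
L(X, a) = -5/19 + X/a (L(X, a) = 5/(-19) + X/a = 5*(-1/19) + X/a = -5/19 + X/a)
(z(-7, 6) + L(I(3, 3), -34))² = (40 + (-5/19 + (-4 + 3² + 3*3)/(-34)))² = (40 + (-5/19 + (-4 + 9 + 9)*(-1/34)))² = (40 + (-5/19 + 14*(-1/34)))² = (40 + (-5/19 - 7/17))² = (40 - 218/323)² = (12702/323)² = 161340804/104329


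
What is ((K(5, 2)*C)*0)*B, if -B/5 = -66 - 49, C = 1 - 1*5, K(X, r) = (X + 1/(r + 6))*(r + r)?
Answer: 0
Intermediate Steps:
K(X, r) = 2*r*(X + 1/(6 + r)) (K(X, r) = (X + 1/(6 + r))*(2*r) = 2*r*(X + 1/(6 + r)))
C = -4 (C = 1 - 5 = -4)
B = 575 (B = -5*(-66 - 49) = -5*(-115) = 575)
((K(5, 2)*C)*0)*B = (((2*2*(1 + 6*5 + 5*2)/(6 + 2))*(-4))*0)*575 = (((2*2*(1 + 30 + 10)/8)*(-4))*0)*575 = (((2*2*(⅛)*41)*(-4))*0)*575 = (((41/2)*(-4))*0)*575 = -82*0*575 = 0*575 = 0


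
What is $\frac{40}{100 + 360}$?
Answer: $\frac{2}{23} \approx 0.086957$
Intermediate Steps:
$\frac{40}{100 + 360} = \frac{40}{460} = 40 \cdot \frac{1}{460} = \frac{2}{23}$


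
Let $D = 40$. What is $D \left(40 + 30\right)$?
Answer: $2800$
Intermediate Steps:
$D \left(40 + 30\right) = 40 \left(40 + 30\right) = 40 \cdot 70 = 2800$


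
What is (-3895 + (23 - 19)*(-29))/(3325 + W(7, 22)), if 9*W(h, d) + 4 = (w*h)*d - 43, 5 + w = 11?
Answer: -36099/30802 ≈ -1.1720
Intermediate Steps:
w = 6 (w = -5 + 11 = 6)
W(h, d) = -47/9 + 2*d*h/3 (W(h, d) = -4/9 + ((6*h)*d - 43)/9 = -4/9 + (6*d*h - 43)/9 = -4/9 + (-43 + 6*d*h)/9 = -4/9 + (-43/9 + 2*d*h/3) = -47/9 + 2*d*h/3)
(-3895 + (23 - 19)*(-29))/(3325 + W(7, 22)) = (-3895 + (23 - 19)*(-29))/(3325 + (-47/9 + (⅔)*22*7)) = (-3895 + 4*(-29))/(3325 + (-47/9 + 308/3)) = (-3895 - 116)/(3325 + 877/9) = -4011/30802/9 = -4011*9/30802 = -36099/30802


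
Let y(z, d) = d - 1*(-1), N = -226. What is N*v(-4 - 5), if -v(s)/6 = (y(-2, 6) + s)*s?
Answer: 24408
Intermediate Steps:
y(z, d) = 1 + d (y(z, d) = d + 1 = 1 + d)
v(s) = -6*s*(7 + s) (v(s) = -6*((1 + 6) + s)*s = -6*(7 + s)*s = -6*s*(7 + s))
N*v(-4 - 5) = -(-1356)*(-4 - 5)*(7 + (-4 - 5)) = -(-1356)*(-9)*(7 - 9) = -(-1356)*(-9)*(-2) = -226*(-108) = 24408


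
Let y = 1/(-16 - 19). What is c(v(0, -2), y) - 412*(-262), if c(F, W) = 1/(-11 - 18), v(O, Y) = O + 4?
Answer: 3130375/29 ≈ 1.0794e+5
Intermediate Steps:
v(O, Y) = 4 + O
y = -1/35 (y = 1/(-35) = -1/35 ≈ -0.028571)
c(F, W) = -1/29 (c(F, W) = 1/(-29) = -1/29)
c(v(0, -2), y) - 412*(-262) = -1/29 - 412*(-262) = -1/29 + 107944 = 3130375/29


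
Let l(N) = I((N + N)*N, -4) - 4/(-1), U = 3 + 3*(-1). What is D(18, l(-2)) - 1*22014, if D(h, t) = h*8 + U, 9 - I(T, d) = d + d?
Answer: -21870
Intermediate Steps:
U = 0 (U = 3 - 3 = 0)
I(T, d) = 9 - 2*d (I(T, d) = 9 - (d + d) = 9 - 2*d)
l(N) = 21 (l(N) = (9 - 2*(-4)) - 4/(-1) = (9 + 8) - 4*(-1) = 17 - 1*(-4) = 17 + 4 = 21)
D(h, t) = 8*h (D(h, t) = h*8 + 0 = 8*h + 0 = 8*h)
D(18, l(-2)) - 1*22014 = 8*18 - 1*22014 = 144 - 22014 = -21870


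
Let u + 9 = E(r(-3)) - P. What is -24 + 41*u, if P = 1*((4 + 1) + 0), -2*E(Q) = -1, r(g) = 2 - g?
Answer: -1155/2 ≈ -577.50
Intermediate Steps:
E(Q) = 1/2 (E(Q) = -1/2*(-1) = 1/2)
P = 5 (P = 1*(5 + 0) = 1*5 = 5)
u = -27/2 (u = -9 + (1/2 - 1*5) = -9 + (1/2 - 5) = -9 - 9/2 = -27/2 ≈ -13.500)
-24 + 41*u = -24 + 41*(-27/2) = -24 - 1107/2 = -1155/2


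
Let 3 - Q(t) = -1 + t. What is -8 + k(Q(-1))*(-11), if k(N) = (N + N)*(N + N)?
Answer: -1108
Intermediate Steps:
Q(t) = 4 - t (Q(t) = 3 - (-1 + t) = 3 + (1 - t) = 4 - t)
k(N) = 4*N² (k(N) = (2*N)*(2*N) = 4*N²)
-8 + k(Q(-1))*(-11) = -8 + (4*(4 - 1*(-1))²)*(-11) = -8 + (4*(4 + 1)²)*(-11) = -8 + (4*5²)*(-11) = -8 + (4*25)*(-11) = -8 + 100*(-11) = -8 - 1100 = -1108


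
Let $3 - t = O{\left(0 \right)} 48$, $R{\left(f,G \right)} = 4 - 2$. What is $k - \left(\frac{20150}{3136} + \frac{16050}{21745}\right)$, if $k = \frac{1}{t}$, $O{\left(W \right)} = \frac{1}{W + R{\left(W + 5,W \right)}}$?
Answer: $- \frac{147522541}{20457696} \approx -7.2111$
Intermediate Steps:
$R{\left(f,G \right)} = 2$
$O{\left(W \right)} = \frac{1}{2 + W}$ ($O{\left(W \right)} = \frac{1}{W + 2} = \frac{1}{2 + W}$)
$t = -21$ ($t = 3 - \frac{1}{2 + 0} \cdot 48 = 3 - \frac{1}{2} \cdot 48 = 3 - 24 = -21$)
$k = - \frac{1}{21}$ ($k = \frac{1}{-21} = - \frac{1}{21} \approx -0.047619$)
$k - \left(\frac{20150}{3136} + \frac{16050}{21745}\right) = - \frac{1}{21} - \left(\frac{20150}{3136} + \frac{16050}{21745}\right) = - \frac{1}{21} - \left(20150 \cdot \frac{1}{3136} + 16050 \cdot \frac{1}{21745}\right) = - \frac{1}{21} - \left(\frac{10075}{1568} + \frac{3210}{4349}\right) = - \frac{1}{21} - \frac{48849455}{6819232} = - \frac{147522541}{20457696}$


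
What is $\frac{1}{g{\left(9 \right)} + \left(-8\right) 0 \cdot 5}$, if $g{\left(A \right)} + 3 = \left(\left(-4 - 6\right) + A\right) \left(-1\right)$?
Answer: $- \frac{1}{2} \approx -0.5$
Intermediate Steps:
$g{\left(A \right)} = 7 - A$ ($g{\left(A \right)} = -3 + \left(\left(-4 - 6\right) + A\right) \left(-1\right) = -3 + \left(-10 + A\right) \left(-1\right) = -3 - \left(-10 + A\right) = 7 - A$)
$\frac{1}{g{\left(9 \right)} + \left(-8\right) 0 \cdot 5} = \frac{1}{\left(7 - 9\right) + \left(-8\right) 0 \cdot 5} = \frac{1}{\left(7 - 9\right) + 0 \cdot 5} = \frac{1}{-2 + 0} = \frac{1}{-2} = - \frac{1}{2}$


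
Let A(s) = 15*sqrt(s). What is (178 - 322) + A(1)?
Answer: -129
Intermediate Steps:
(178 - 322) + A(1) = (178 - 322) + 15*sqrt(1) = -144 + 15*1 = -144 + 15 = -129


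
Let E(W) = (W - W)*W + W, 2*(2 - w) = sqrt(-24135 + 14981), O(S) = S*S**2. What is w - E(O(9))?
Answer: -727 - I*sqrt(9154)/2 ≈ -727.0 - 47.838*I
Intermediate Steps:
O(S) = S**3
w = 2 - I*sqrt(9154)/2 (w = 2 - sqrt(-24135 + 14981)/2 = 2 - I*sqrt(9154)/2 ≈ 2.0 - 47.838*I)
E(W) = W (E(W) = 0*W + W = 0 + W = W)
w - E(O(9)) = (2 - I*sqrt(9154)/2) - 1*9**3 = (2 - I*sqrt(9154)/2) - 1*729 = (2 - I*sqrt(9154)/2) - 729 = -727 - I*sqrt(9154)/2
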